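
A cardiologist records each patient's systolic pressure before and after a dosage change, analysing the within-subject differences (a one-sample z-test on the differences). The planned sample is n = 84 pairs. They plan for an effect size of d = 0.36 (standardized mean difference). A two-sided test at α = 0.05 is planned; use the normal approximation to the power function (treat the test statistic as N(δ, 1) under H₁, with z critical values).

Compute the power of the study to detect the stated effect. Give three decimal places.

Noncentrality parameter: δ = d·√n = 0.36 × √84 = 3.2995
Critical value for a two-sided test at α = 0.05: z_{α/2} = 1.960.
Power = Φ(δ − 1.960) + Φ(−δ − 1.960) = Φ(1.339) + Φ(-5.259) = 0.9098 + 0.0000 = 0.9098.

Power ≈ 0.910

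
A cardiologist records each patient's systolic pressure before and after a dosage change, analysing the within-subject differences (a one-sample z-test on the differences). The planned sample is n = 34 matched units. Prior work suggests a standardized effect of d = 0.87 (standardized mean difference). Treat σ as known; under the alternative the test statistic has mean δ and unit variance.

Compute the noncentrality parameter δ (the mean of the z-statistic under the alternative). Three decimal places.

δ = d·√n = 0.87 × √34 = 5.0729

δ ≈ 5.073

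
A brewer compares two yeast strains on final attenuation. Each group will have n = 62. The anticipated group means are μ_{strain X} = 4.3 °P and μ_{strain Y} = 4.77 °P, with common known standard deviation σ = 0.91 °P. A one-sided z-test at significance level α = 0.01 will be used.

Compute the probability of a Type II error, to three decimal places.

β ≈ 0.291

Standardized effect: d = |μ_{strain X} − μ_{strain Y}| / σ = |4.3 − 4.77| / 0.91 = 0.5165
Noncentrality parameter: δ = d·√(n/2) = 0.5165 × √(62/2) = 2.8757
One-sided α = 0.01 → critical value z_{0.01} = 2.326.
Power = P(Z > 2.326 − δ) = Φ(0.549) = 0.7086.
Type II error: β = 1 − power = 1 − 0.7086 = 0.2914.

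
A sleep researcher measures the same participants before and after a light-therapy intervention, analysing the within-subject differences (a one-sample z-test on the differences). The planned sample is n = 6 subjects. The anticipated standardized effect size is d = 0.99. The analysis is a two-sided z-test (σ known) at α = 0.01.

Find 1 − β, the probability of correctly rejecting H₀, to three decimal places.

Noncentrality parameter: δ = d·√n = 0.99 × √6 = 2.4250
Two-sided α = 0.01 → critical value z_{0.005} = 2.576.
Power = Φ(δ − 2.576) + Φ(−δ − 2.576) = Φ(-0.151) + Φ(-5.001) = 0.4401 + 0.0000 = 0.4401.

Power ≈ 0.440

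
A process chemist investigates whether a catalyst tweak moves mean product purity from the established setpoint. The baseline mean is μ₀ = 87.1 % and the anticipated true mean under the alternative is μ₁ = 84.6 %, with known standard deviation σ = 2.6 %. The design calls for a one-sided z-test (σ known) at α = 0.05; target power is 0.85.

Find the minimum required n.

Standardized effect: d = |μ₁ − μ₀| / σ = |84.6 − 87.1| / 2.6 = 0.9615
For power 0.85 need Φ(δ − z_{0.05}) = 0.85, so δ = z_{0.05} + z_{0.15} = 1.645 + 1.036 = 2.681.
δ = d·√n ⇒ n = (δ/d)² = (2.681 / 0.9615)² = 7.78.
Round up to the next whole unit.

n = 8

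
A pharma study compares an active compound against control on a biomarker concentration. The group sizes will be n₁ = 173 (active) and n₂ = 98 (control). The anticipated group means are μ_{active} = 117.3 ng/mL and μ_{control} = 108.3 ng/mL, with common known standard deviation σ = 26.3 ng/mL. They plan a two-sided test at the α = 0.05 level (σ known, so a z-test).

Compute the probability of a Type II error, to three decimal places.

Standardized effect: d = |μ_{active} − μ_{control}| / σ = |117.3 − 108.3| / 26.3 = 0.3422
Noncentrality parameter: δ = d / √(1/n₁ + 1/n₂) = 0.3422 / √(1/173 + 1/98) = 2.7067
Two-sided α = 0.05 → critical value z_{0.025} = 1.960.
Power = Φ(δ − 1.960) + Φ(−δ − 1.960) = Φ(0.747) + Φ(-4.667) = 0.7724 + 0.0000 = 0.7724.
Type II error: β = 1 − power = 1 − 0.7724 = 0.2276.

β ≈ 0.228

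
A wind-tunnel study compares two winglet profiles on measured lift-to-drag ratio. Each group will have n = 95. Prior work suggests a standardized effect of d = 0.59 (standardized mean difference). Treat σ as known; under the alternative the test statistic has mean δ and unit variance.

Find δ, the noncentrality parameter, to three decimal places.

δ = d·√(n/2) = 0.59 × √(95/2) = 4.0663

δ ≈ 4.066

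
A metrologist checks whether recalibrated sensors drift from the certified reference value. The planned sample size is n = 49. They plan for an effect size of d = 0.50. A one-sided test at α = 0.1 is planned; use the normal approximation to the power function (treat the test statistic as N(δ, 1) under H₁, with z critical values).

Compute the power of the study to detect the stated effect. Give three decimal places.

Noncentrality parameter: λ = d·√n = 0.50 × √49 = 3.5000
Critical value for a one-sided test at α = 0.1: z_α = 1.282.
Power = P(Z > 1.282 − λ) = Φ(2.218) = 0.9867.

Power ≈ 0.987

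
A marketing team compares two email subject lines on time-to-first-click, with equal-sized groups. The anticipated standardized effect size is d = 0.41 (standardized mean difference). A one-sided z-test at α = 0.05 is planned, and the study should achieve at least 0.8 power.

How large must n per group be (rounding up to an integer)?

n = 74 per group

Set Φ(δ − 1.645) = 0.8; then δ − 1.645 = Φ⁻¹(0.8) = 0.842, giving δ = 2.486.
δ = d·√(n/2) ⇒ n = 2(δ/d)² = 2 × (2.486 / 0.41)² = 73.56.
Rounding up, n = 74 per group.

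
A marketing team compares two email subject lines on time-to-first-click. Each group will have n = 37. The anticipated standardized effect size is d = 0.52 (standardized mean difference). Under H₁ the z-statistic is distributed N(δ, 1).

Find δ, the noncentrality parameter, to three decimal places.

δ ≈ 2.237

The noncentrality parameter scales effect size by the design's sample-size factor: δ = d·√(n/2) = 0.52 × √(37/2) = 2.2366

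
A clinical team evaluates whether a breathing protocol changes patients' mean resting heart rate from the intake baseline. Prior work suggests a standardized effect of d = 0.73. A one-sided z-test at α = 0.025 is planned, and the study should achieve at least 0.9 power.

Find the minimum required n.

For power 0.9 need Φ(δ − z_{0.025}) = 0.9, so δ = z_{0.025} + z_{0.10} = 1.960 + 1.282 = 3.242.
δ = d·√n ⇒ n = (δ/d)² = (3.242 / 0.73)² = 19.72.
Rounding up, n = 20.

n = 20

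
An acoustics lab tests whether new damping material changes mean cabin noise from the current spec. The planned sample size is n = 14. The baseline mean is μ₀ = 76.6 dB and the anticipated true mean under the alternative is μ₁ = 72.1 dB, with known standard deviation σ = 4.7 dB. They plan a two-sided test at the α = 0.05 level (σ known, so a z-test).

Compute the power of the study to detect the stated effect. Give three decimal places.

Power ≈ 0.948

Standardized effect: d = |μ₁ − μ₀| / σ = |72.1 − 76.6| / 4.7 = 0.9574
Noncentrality parameter: δ = d·√n = 0.9574 × √14 = 3.5824
Two-sided α = 0.05 → critical value z_{0.025} = 1.960.
Power = Φ(δ − 1.960) + Φ(−δ − 1.960) = Φ(1.622) + Φ(-5.542) = 0.9476 + 0.0000 = 0.9476.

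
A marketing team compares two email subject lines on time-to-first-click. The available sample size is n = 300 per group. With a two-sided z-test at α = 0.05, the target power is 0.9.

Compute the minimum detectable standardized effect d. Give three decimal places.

d ≈ 0.265

Need Φ(δ − 1.960) = 0.9, so δ = 1.960 + 1.282 = 3.242.
(Lower-tail contribution to power is negligible for δ > 0.)
δ = d·√(n/2) ⇒ d = δ/√(n/2) = 3.242/√(300/2) = 0.2647.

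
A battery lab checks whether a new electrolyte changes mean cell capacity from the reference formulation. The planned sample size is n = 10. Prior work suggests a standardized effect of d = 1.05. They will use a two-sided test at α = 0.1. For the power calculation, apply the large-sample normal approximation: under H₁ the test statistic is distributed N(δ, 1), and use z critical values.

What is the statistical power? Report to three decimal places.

Noncentrality parameter: δ = d·√n = 1.05 × √10 = 3.3204
Two-sided α = 0.1 → critical value z_{0.05} = 1.645.
Power = Φ(δ − 1.645) + Φ(−δ − 1.645) = Φ(1.676) + Φ(-4.965) = 0.9531 + 0.0000 = 0.9531.

Power ≈ 0.953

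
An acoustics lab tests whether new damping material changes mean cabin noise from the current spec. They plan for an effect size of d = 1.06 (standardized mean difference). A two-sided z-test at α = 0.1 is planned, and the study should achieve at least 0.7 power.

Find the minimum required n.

n = 5

For power 0.7 need Φ(δ − z_{0.05}) = 0.7, so δ = z_{0.05} + z_{0.30} = 1.645 + 0.524 = 2.169.
(The Φ(−δ − z_{α/2}) term is vanishingly small for δ > 0 and is dropped in the standard sample-size formula.)
δ = d·√n ⇒ n = (δ/d)² = (2.169 / 1.06)² = 4.19.
Round up to the next whole unit.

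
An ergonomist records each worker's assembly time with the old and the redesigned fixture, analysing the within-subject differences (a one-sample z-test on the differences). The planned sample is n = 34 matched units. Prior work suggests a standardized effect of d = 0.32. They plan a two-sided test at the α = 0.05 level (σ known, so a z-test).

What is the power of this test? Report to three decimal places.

Power ≈ 0.463

Noncentrality parameter: δ = d·√n = 0.32 × √34 = 1.8659
Two-sided α = 0.05 → critical value z_{0.025} = 1.960.
Power = Φ(δ − 1.960) + Φ(−δ − 1.960) = Φ(-0.094) + Φ(-3.826) = 0.4625 + 0.0001 = 0.4626.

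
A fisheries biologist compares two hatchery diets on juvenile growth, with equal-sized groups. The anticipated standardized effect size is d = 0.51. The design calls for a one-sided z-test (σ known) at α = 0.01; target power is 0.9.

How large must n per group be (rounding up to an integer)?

n = 101 per group

For power 0.9 need Φ(δ − z_{0.01}) = 0.9, so δ = z_{0.01} + z_{0.10} = 2.326 + 1.282 = 3.608.
δ = d·√(n/2) ⇒ n = 2(δ/d)² = 2 × (3.608 / 0.51)² = 100.09.
Round up to the next whole unit.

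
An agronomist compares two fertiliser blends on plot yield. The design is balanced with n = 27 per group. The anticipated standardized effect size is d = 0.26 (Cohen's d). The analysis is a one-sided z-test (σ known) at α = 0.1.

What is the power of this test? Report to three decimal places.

Power ≈ 0.372

Noncentrality parameter: δ = d·√(n/2) = 0.26 × √(27/2) = 0.9553
Critical value for a one-sided test at α = 0.1: z_α = 1.282.
Power = P(Z > 1.282 − δ) = Φ(-0.326) = 0.3721.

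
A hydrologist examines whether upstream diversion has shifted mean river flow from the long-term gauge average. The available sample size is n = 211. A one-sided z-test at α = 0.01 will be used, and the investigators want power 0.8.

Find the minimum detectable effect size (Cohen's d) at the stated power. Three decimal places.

d ≈ 0.218

Need Φ(δ − 2.326) = 0.8, so δ = 2.326 + 0.842 = 3.168.
δ = d·√n ⇒ d = δ/√n = 3.168/√211 = 0.2181.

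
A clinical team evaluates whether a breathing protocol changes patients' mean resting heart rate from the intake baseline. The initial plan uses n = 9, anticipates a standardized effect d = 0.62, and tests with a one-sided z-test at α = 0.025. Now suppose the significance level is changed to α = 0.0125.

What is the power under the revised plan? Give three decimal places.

Power ≈ 0.351

δ = d·√n = 0.62 × √9 = 1.8600 (unchanged). New critical value: z_{0.0125} = 2.241.
Revised power = Φ(δ − 2.241) = Φ(-0.381) = 0.3515.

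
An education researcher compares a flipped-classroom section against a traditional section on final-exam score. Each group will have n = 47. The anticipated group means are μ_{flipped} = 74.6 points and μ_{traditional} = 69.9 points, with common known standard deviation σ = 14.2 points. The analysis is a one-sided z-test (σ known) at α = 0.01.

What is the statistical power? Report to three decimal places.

Standardized effect: d = |μ_{flipped} − μ_{traditional}| / σ = |74.6 − 69.9| / 14.2 = 0.3310
Noncentrality parameter: δ = d·√(n/2) = 0.3310 × √(47/2) = 1.6045
Critical value for a one-sided test at α = 0.01: z_α = 2.326.
Power = Φ(δ − 2.326) = Φ(-0.722) = 0.2352.

Power ≈ 0.235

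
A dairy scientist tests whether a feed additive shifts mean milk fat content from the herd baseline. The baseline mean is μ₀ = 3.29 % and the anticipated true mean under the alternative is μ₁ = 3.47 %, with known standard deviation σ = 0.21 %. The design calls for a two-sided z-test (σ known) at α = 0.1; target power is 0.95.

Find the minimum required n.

Standardized effect: d = |μ₁ − μ₀| / σ = |3.47 − 3.29| / 0.21 = 0.8571
For power 0.95 need Φ(δ − z_{0.05}) = 0.95, so δ = z_{0.05} + z_{0.05} = 1.645 + 1.645 = 3.290.
(The Φ(−δ − z_{α/2}) term is vanishingly small for δ > 0 and is dropped in the standard sample-size formula.)
δ = d·√n ⇒ n = (δ/d)² = (3.290 / 0.8571)² = 14.73.
Rounding up, n = 15.

n = 15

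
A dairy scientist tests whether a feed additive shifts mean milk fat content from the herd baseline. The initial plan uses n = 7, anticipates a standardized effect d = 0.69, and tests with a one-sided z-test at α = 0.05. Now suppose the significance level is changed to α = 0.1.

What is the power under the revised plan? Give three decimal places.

δ = d·√n = 0.69 × √7 = 1.8256 (unchanged). New critical value: z_{0.1} = 1.282.
Revised power = P(Z > 1.282 − δ) = Φ(0.544) = 0.7068.

Power ≈ 0.707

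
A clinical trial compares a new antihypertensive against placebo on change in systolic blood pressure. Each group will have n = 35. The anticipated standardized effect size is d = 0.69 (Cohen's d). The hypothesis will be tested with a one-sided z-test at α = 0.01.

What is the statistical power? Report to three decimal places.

Noncentrality parameter: δ = d·√(n/2) = 0.69 × √(35/2) = 2.8865
Critical value for a one-sided test at α = 0.01: z_α = 2.326.
Power = P(Z > 2.326 − δ) = Φ(0.560) = 0.7123.

Power ≈ 0.712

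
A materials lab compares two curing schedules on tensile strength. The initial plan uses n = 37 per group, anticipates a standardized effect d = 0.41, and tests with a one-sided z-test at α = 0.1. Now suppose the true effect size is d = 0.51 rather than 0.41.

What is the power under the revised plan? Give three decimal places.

With d = 0.51: δ = d·√(n/2) = 0.51 × √(37/2) = 2.1936. Critical value z_{0.1} = 1.282.
Revised power = Φ(δ − 1.282) = Φ(0.912) = 0.8191.

Power ≈ 0.819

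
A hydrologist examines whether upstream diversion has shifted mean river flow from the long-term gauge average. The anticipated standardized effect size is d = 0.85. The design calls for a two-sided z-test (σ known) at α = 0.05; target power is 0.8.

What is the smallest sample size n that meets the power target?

For power 0.8 need Φ(δ − z_{0.025}) = 0.8, so δ = z_{0.025} + z_{0.20} = 1.960 + 0.842 = 2.802.
(For δ > 0 the lower-tail rejection region contributes negligibly to power, so the one-term inversion is standard.)
δ = d·√n ⇒ n = (δ/d)² = (2.802 / 0.85)² = 10.86.
Round up to the next whole unit.

n = 11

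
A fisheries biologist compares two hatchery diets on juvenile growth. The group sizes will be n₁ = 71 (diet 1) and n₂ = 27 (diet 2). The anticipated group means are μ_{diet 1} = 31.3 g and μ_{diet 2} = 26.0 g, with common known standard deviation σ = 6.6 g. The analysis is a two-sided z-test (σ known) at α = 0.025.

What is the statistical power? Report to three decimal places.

Power ≈ 0.905

Standardized effect: d = |μ_{diet 1} − μ_{diet 2}| / σ = |31.3 − 26.0| / 6.6 = 0.8030
Noncentrality parameter: δ = d / √(1/n₁ + 1/n₂) = 0.8030 / √(1/71 + 1/27) = 3.5516
Two-sided α = 0.025 → critical value z_{0.0125} = 2.241.
Power = Φ(δ − 2.241) + Φ(−δ − 2.241) = Φ(1.310) + Φ(-5.793) = 0.9049 + 0.0000 = 0.9049.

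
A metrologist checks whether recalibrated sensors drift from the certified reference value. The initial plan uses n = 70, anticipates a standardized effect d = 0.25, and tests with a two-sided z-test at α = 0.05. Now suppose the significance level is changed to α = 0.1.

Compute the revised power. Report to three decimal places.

Power ≈ 0.673

δ = d·√n = 0.25 × √70 = 2.0917 (unchanged). New critical value: z_{0.05} = 1.645.
Revised power = Φ(δ − 1.645) + Φ(−δ − 1.645) = Φ(0.447) + Φ(-3.737) = 0.6725 + 0.0001 = 0.6726.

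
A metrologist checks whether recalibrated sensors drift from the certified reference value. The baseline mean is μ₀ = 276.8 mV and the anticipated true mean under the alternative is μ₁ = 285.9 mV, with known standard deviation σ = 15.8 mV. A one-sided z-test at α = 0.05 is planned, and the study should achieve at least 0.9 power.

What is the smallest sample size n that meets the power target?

n = 26

Standardized effect: d = |μ₁ − μ₀| / σ = |285.9 − 276.8| / 15.8 = 0.5759
For power 0.9 need Φ(δ − z_{0.05}) = 0.9, so δ = z_{0.05} + z_{0.10} = 1.645 + 1.282 = 2.926.
δ = d·√n ⇒ n = (δ/d)² = (2.926 / 0.5759)² = 25.82.
Rounding up, n = 26.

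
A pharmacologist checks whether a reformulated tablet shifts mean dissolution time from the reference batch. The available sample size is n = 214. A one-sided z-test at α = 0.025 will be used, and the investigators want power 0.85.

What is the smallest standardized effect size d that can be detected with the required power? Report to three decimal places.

Required noncentrality: δ = z_{0.025} + z_{0.15} = 1.960 + 1.036 = 2.996.
δ = d·√n ⇒ d = δ/√n = 2.996/√214 = 0.2048.

d ≈ 0.205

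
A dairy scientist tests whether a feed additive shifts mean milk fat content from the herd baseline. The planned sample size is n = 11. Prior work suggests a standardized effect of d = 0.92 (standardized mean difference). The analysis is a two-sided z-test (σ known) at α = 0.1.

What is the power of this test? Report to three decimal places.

Noncentrality parameter: δ = d·√n = 0.92 × √11 = 3.0513
Two-sided α = 0.1 → critical value z_{0.05} = 1.645.
Power = Φ(δ − 1.645) + Φ(−δ − 1.645) = Φ(1.406) + Φ(-4.696) = 0.9202 + 0.0000 = 0.9202.

Power ≈ 0.920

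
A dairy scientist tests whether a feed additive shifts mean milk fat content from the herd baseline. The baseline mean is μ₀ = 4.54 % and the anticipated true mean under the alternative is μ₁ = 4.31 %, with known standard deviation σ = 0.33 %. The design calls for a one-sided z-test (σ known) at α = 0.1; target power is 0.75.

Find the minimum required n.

n = 8

Standardized effect: d = |μ₁ − μ₀| / σ = |4.31 − 4.54| / 0.33 = 0.6970
For power 0.75 need Φ(δ − z_{0.1}) = 0.75, so δ = z_{0.1} + z_{0.25} = 1.282 + 0.674 = 1.956.
δ = d·√n ⇒ n = (δ/d)² = (1.956 / 0.6970)² = 7.88.
Round up to the next whole unit.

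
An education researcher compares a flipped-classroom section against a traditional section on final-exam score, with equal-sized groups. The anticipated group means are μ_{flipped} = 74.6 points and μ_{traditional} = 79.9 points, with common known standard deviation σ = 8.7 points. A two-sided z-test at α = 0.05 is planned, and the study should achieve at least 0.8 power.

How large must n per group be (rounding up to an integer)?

Standardized effect: d = |μ_{flipped} − μ_{traditional}| / σ = |74.6 − 79.9| / 8.7 = 0.6092
Set Φ(δ − 1.960) = 0.8; then δ − 1.960 = Φ⁻¹(0.8) = 0.842, giving δ = 2.802.
(Ignoring the negligible lower-tail rejection probability gives the usual closed-form inversion.)
δ = d·√(n/2) ⇒ n = 2(δ/d)² = 2 × (2.802 / 0.6092)² = 42.30.
Rounding up, n = 43 per group.

n = 43 per group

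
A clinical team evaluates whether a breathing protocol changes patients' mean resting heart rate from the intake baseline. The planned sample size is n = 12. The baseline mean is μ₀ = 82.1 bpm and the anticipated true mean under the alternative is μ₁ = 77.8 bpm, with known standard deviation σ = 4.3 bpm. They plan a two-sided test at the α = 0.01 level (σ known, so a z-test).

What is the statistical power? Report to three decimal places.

Power ≈ 0.813

Standardized effect: d = |μ₁ − μ₀| / σ = |77.8 − 82.1| / 4.3 = 1.0000
Noncentrality parameter: δ = d·√n = 1.0000 × √12 = 3.4641
Two-sided α = 0.01 → critical value z_{0.005} = 2.576.
Power = Φ(δ − 2.576) + Φ(−δ − 2.576) = Φ(0.888) + Φ(-6.040) = 0.8128 + 0.0000 = 0.8128.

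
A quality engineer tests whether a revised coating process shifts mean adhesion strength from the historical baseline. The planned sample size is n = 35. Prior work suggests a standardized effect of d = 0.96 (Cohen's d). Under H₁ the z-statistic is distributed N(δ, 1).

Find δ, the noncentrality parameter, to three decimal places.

The noncentrality parameter scales effect size by the design's sample-size factor: δ = d·√n = 0.96 × √35 = 5.6794

δ ≈ 5.679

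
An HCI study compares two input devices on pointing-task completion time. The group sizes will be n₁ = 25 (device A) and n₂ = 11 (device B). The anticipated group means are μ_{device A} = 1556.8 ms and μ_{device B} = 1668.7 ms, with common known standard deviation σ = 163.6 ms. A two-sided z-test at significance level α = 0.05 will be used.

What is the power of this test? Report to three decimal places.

Standardized effect: d = |μ_{device A} − μ_{device B}| / σ = |1556.8 − 1668.7| / 163.6 = 0.6840
Noncentrality parameter: δ = d / √(1/n₁ + 1/n₂) = 0.6840 / √(1/25 + 1/11) = 1.8904
Two-sided α = 0.05 → critical value z_{0.025} = 1.960.
Power = Φ(δ − 1.960) + Φ(−δ − 1.960) = Φ(-0.070) + Φ(-3.850) = 0.4723 + 0.0001 = 0.4723.

Power ≈ 0.472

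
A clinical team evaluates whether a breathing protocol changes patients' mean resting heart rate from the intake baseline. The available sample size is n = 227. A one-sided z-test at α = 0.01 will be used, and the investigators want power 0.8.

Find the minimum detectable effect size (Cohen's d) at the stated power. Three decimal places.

d ≈ 0.210

Need Φ(δ − 2.326) = 0.8, so δ = 2.326 + 0.842 = 3.168.
δ = d·√n ⇒ d = δ/√n = 3.168/√227 = 0.2103.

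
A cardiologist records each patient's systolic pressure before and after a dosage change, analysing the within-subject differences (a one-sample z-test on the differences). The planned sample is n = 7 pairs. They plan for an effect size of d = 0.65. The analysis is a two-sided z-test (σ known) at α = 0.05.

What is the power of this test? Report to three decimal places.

Power ≈ 0.405

Noncentrality parameter: δ = d·√n = 0.65 × √7 = 1.7197
Two-sided α = 0.05 → critical value z_{0.025} = 1.960.
Power = Φ(δ − 1.960) + Φ(−δ − 1.960) = Φ(-0.240) + Φ(-3.680) = 0.4051 + 0.0001 = 0.4052.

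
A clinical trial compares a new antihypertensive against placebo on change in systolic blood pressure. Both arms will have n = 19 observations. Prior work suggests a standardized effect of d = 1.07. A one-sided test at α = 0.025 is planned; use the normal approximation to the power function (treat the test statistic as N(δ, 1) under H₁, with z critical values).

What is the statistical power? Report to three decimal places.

Noncentrality parameter: δ = d·√(n/2) = 1.07 × √(19/2) = 3.2980
Critical value for a one-sided test at α = 0.025: z_α = 1.960.
Power = P(Z > 1.960 − δ) = Φ(1.338) = 0.9096.

Power ≈ 0.910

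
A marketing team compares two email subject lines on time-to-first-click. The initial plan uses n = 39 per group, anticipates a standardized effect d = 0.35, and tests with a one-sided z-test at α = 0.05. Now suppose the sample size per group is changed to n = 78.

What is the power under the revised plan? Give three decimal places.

With n = 78 per group: δ = d·√(n/2) = 0.35 × √(78/2) = 2.1857. Critical value z_{0.05} = 1.645.
Revised power = Φ(δ − 1.645) = Φ(0.541) = 0.7057.

Power ≈ 0.706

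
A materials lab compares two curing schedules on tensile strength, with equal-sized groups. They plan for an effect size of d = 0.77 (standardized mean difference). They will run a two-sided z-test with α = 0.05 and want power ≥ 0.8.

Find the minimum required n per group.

n = 27 per group

Set Φ(δ − 1.960) = 0.8; then δ − 1.960 = Φ⁻¹(0.8) = 0.842, giving δ = 2.802.
(Ignoring the negligible lower-tail rejection probability gives the usual closed-form inversion.)
δ = d·√(n/2) ⇒ n = 2(δ/d)² = 2 × (2.802 / 0.77)² = 26.48.
Round up to the next whole unit.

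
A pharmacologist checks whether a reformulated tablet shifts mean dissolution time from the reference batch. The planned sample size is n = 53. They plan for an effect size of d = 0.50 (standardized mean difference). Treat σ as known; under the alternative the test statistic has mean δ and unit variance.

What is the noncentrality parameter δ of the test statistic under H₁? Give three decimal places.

δ ≈ 3.640

δ = d·√n = 0.50 × √53 = 3.6401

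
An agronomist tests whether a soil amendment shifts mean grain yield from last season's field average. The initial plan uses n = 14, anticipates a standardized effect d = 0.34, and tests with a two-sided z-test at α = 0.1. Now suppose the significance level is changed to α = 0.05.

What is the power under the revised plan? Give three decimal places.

δ = d·√n = 0.34 × √14 = 1.2722 (unchanged). New critical value: z_{0.025} = 1.960.
Revised power = Φ(δ − 1.960) + Φ(−δ − 1.960) = Φ(-0.688) + Φ(-3.232) = 0.2458 + 0.0006 = 0.2464.

Power ≈ 0.246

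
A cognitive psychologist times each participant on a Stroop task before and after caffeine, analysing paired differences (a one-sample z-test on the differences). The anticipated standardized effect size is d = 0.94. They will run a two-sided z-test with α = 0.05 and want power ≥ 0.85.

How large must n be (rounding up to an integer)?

For power 0.85 need Φ(δ − z_{0.025}) = 0.85, so δ = z_{0.025} + z_{0.15} = 1.960 + 1.036 = 2.996.
(For δ > 0 the lower-tail rejection region contributes negligibly to power, so the one-term inversion is standard.)
δ = d·√n ⇒ n = (δ/d)² = (2.996 / 0.94)² = 10.16.
Round up to the next whole unit.

n = 11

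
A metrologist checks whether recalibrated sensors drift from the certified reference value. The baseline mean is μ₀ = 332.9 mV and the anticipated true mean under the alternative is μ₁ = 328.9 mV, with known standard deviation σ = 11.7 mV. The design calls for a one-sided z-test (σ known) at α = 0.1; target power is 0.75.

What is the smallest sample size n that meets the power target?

n = 33

Standardized effect: d = |μ₁ − μ₀| / σ = |328.9 − 332.9| / 11.7 = 0.3419
Set Φ(δ − 1.282) = 0.75; then δ − 1.282 = Φ⁻¹(0.75) = 0.674, giving δ = 1.956.
δ = d·√n ⇒ n = (δ/d)² = (1.956 / 0.3419)² = 32.73.
Round up to the next whole unit.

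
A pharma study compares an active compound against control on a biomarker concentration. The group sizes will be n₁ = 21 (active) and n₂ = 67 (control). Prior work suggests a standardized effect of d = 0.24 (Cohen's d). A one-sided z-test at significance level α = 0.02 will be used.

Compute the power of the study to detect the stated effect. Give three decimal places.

Power ≈ 0.137

Noncentrality parameter: δ = d / √(1/n₁ + 1/n₂) = 0.24 / √(1/21 + 1/67) = 0.9597
Critical value for a one-sided test at α = 0.02: z_α = 2.054.
Power = P(Z > 2.054 − δ) = Φ(-1.094) = 0.1370.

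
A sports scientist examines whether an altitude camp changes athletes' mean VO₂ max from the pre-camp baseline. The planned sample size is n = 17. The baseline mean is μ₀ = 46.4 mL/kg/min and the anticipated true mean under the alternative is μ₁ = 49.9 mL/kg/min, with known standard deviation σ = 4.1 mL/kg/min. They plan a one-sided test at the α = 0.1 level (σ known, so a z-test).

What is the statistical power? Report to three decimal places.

Standardized effect: d = |μ₁ − μ₀| / σ = |49.9 − 46.4| / 4.1 = 0.8537
Noncentrality parameter: δ = d·√n = 0.8537 × √17 = 3.5197
Critical value for a one-sided test at α = 0.1: z_α = 1.282.
Power = Φ(δ − 1.282) = Φ(2.238) = 0.9874.

Power ≈ 0.987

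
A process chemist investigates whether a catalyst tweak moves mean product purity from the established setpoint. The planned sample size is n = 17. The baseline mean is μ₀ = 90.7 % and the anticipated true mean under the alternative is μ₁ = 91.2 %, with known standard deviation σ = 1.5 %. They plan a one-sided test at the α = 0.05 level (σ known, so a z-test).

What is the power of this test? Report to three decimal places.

Power ≈ 0.393

Standardized effect: d = |μ₁ − μ₀| / σ = |91.2 − 90.7| / 1.5 = 0.3333
Noncentrality parameter: δ = d·√n = 0.3333 × √17 = 1.3744
One-sided α = 0.05 → critical value z_{0.05} = 1.645.
Power = Φ(δ − 1.645) = Φ(-0.270) = 0.3934.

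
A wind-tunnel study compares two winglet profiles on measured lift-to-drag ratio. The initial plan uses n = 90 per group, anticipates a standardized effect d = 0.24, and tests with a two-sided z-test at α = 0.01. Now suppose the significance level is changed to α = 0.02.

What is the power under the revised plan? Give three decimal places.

Power ≈ 0.237

δ = d·√(n/2) = 0.24 × √(90/2) = 1.6100 (unchanged). New critical value: z_{0.01} = 2.326.
Revised power = Φ(δ − 2.326) + Φ(−δ − 2.326) = Φ(-0.716) + Φ(-3.936) = 0.2369 + 0.0000 = 0.2369.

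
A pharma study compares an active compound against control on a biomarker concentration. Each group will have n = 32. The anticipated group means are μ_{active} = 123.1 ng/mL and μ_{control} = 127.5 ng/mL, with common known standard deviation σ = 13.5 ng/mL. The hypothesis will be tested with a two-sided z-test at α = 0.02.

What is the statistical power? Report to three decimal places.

Power ≈ 0.153

Standardized effect: d = |μ_{active} − μ_{control}| / σ = |123.1 − 127.5| / 13.5 = 0.3259
Noncentrality parameter: δ = d·√(n/2) = 0.3259 × √(32/2) = 1.3037
Critical value for a two-sided test at α = 0.02: z_{α/2} = 2.326.
Power = Φ(δ − 2.326) + Φ(−δ − 2.326) = Φ(-1.023) + Φ(-3.630) = 0.1532 + 0.0001 = 0.1534.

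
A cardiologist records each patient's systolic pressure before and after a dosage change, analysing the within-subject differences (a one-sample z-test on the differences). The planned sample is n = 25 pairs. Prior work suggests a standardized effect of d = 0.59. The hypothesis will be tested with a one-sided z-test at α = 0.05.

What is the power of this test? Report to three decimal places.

Noncentrality parameter: δ = d·√n = 0.59 × √25 = 2.9500
Critical value for a one-sided test at α = 0.05: z_α = 1.645.
Power = P(Z > 1.645 − δ) = Φ(1.305) = 0.9041.

Power ≈ 0.904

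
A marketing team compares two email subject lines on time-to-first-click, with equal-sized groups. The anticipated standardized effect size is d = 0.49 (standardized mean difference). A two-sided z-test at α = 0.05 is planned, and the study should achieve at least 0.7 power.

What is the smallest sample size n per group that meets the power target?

Set Φ(δ − 1.960) = 0.7; then δ − 1.960 = Φ⁻¹(0.7) = 0.524, giving δ = 2.484.
(Ignoring the negligible lower-tail rejection probability gives the usual closed-form inversion.)
δ = d·√(n/2) ⇒ n = 2(δ/d)² = 2 × (2.484 / 0.49)² = 51.41.
Rounding up, n = 52 per group.

n = 52 per group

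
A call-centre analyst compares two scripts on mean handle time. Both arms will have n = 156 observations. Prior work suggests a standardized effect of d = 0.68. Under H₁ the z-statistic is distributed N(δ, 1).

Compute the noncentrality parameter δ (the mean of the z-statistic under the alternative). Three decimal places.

δ ≈ 6.006

δ = d·√(n/2) = 0.68 × √(156/2) = 6.0056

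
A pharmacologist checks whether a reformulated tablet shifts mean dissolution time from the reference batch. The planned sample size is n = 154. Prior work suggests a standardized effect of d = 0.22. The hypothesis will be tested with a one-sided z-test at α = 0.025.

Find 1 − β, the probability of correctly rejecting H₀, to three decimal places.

Power ≈ 0.779

Noncentrality parameter: δ = d·√n = 0.22 × √154 = 2.7301
One-sided α = 0.025 → critical value z_{0.025} = 1.960.
Power = Φ(δ − 1.960) = Φ(0.770) = 0.7794.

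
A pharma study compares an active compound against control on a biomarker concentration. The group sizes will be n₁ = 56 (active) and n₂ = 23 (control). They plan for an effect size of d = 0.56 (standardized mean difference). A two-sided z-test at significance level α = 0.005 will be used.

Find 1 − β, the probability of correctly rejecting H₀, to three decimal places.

Power ≈ 0.293

Noncentrality parameter: δ = d / √(1/n₁ + 1/n₂) = 0.56 / √(1/56 + 1/23) = 2.2612
Critical value for a two-sided test at α = 0.005: z_{α/2} = 2.807.
Power = Φ(δ − 2.807) + Φ(−δ − 2.807) = Φ(-0.546) + Φ(-5.068) = 0.2926 + 0.0000 = 0.2926.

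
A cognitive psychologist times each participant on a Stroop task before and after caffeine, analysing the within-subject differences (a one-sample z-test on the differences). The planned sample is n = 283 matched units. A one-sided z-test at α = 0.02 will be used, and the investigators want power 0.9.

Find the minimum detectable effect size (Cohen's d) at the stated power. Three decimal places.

Need Φ(δ − 2.054) = 0.9, so δ = 2.054 + 1.282 = 3.335.
δ = d·√n ⇒ d = δ/√n = 3.335/√283 = 0.1983.

d ≈ 0.198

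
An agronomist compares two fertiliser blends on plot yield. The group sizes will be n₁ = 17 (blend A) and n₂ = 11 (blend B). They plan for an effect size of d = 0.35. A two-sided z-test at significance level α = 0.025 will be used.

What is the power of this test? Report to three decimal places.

Power ≈ 0.091

Noncentrality parameter: δ = d / √(1/n₁ + 1/n₂) = 0.35 / √(1/17 + 1/11) = 0.9045
Two-sided α = 0.025 → critical value z_{0.0125} = 2.241.
Power = Φ(δ − 2.241) + Φ(−δ − 2.241) = Φ(-1.337) + Φ(-3.146) = 0.0906 + 0.0008 = 0.0915.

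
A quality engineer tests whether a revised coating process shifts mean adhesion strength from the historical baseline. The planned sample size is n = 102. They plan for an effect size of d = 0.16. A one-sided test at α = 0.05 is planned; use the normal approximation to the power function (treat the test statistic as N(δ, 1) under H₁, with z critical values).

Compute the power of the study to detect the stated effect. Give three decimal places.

Noncentrality parameter: δ = d·√n = 0.16 × √102 = 1.6159
Critical value for a one-sided test at α = 0.05: z_α = 1.645.
Power = P(Z > 1.645 − δ) = Φ(-0.029) = 0.4885.

Power ≈ 0.488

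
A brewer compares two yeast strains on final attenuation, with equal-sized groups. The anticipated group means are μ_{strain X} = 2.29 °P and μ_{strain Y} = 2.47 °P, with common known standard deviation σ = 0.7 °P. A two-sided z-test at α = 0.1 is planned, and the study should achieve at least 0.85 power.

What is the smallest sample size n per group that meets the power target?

Standardized effect: d = |μ_{strain X} − μ_{strain Y}| / σ = |2.29 − 2.47| / 0.7 = 0.2571
Set Φ(δ − 1.645) = 0.85; then δ − 1.645 = Φ⁻¹(0.85) = 1.036, giving δ = 2.681.
(For δ > 0 the lower-tail rejection region contributes negligibly to power, so the one-term inversion is standard.)
δ = d·√(n/2) ⇒ n = 2(δ/d)² = 2 × (2.681 / 0.2571)² = 217.45.
Round up to the next whole unit.

n = 218 per group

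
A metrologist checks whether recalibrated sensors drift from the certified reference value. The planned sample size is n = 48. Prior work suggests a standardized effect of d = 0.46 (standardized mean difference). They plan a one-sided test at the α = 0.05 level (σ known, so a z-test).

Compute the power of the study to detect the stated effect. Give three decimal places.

Noncentrality parameter: δ = d·√n = 0.46 × √48 = 3.1870
Critical value for a one-sided test at α = 0.05: z_α = 1.645.
Power = P(Z > 1.645 − δ) = Φ(1.542) = 0.9385.

Power ≈ 0.938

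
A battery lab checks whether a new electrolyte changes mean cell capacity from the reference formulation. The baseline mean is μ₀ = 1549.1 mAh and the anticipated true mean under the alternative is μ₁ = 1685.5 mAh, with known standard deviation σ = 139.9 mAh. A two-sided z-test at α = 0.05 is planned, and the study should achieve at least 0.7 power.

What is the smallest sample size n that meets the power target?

n = 7

Standardized effect: d = |μ₁ − μ₀| / σ = |1685.5 − 1549.1| / 139.9 = 0.9750
Set Φ(δ − 1.960) = 0.7; then δ − 1.960 = Φ⁻¹(0.7) = 0.524, giving δ = 2.484.
(For δ > 0 the lower-tail rejection region contributes negligibly to power, so the one-term inversion is standard.)
δ = d·√n ⇒ n = (δ/d)² = (2.484 / 0.9750)² = 6.49.
Round up to the next whole unit.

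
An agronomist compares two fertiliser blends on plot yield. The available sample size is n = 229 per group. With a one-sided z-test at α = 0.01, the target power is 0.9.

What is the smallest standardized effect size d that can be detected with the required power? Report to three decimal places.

Need Φ(δ − 2.326) = 0.9, so δ = 2.326 + 1.282 = 3.608.
δ = d·√(n/2) ⇒ d = δ/√(n/2) = 3.608/√(229/2) = 0.3372.

d ≈ 0.337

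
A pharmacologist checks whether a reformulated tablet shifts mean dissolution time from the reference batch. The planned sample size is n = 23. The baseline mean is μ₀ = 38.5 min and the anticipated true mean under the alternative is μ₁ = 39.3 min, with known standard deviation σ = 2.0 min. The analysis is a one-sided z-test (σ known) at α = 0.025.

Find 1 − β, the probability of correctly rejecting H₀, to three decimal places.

Power ≈ 0.483

Standardized effect: d = |μ₁ − μ₀| / σ = |39.3 − 38.5| / 2.0 = 0.4000
Noncentrality parameter: δ = d·√n = 0.4000 × √23 = 1.9183
One-sided α = 0.025 → critical value z_{0.025} = 1.960.
Power = P(Z > 1.960 − δ) = Φ(-0.042) = 0.4834.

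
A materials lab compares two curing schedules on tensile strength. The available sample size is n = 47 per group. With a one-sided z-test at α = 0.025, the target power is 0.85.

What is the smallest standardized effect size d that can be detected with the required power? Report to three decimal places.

Need Φ(δ − 1.960) = 0.85, so δ = 1.960 + 1.036 = 2.996.
δ = d·√(n/2) ⇒ d = δ/√(n/2) = 2.996/√(47/2) = 0.6181.

d ≈ 0.618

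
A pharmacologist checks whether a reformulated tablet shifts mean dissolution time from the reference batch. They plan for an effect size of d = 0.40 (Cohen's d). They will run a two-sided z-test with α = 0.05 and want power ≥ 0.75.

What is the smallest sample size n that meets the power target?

n = 44

Set Φ(δ − 1.960) = 0.75; then δ − 1.960 = Φ⁻¹(0.75) = 0.674, giving δ = 2.634.
(The Φ(−δ − z_{α/2}) term is vanishingly small for δ > 0 and is dropped in the standard sample-size formula.)
δ = d·√n ⇒ n = (δ/d)² = (2.634 / 0.40)² = 43.38.
Round up to the next whole unit.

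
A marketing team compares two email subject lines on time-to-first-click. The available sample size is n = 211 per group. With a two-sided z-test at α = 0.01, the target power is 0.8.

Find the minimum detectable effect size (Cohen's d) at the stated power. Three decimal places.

d ≈ 0.333

Need Φ(δ − 2.576) = 0.8, so δ = 2.576 + 0.842 = 3.417.
(The second rejection-region term Φ(−δ − z_{α/2}) is negligible and dropped.)
δ = d·√(n/2) ⇒ d = δ/√(n/2) = 3.417/√(211/2) = 0.3327.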